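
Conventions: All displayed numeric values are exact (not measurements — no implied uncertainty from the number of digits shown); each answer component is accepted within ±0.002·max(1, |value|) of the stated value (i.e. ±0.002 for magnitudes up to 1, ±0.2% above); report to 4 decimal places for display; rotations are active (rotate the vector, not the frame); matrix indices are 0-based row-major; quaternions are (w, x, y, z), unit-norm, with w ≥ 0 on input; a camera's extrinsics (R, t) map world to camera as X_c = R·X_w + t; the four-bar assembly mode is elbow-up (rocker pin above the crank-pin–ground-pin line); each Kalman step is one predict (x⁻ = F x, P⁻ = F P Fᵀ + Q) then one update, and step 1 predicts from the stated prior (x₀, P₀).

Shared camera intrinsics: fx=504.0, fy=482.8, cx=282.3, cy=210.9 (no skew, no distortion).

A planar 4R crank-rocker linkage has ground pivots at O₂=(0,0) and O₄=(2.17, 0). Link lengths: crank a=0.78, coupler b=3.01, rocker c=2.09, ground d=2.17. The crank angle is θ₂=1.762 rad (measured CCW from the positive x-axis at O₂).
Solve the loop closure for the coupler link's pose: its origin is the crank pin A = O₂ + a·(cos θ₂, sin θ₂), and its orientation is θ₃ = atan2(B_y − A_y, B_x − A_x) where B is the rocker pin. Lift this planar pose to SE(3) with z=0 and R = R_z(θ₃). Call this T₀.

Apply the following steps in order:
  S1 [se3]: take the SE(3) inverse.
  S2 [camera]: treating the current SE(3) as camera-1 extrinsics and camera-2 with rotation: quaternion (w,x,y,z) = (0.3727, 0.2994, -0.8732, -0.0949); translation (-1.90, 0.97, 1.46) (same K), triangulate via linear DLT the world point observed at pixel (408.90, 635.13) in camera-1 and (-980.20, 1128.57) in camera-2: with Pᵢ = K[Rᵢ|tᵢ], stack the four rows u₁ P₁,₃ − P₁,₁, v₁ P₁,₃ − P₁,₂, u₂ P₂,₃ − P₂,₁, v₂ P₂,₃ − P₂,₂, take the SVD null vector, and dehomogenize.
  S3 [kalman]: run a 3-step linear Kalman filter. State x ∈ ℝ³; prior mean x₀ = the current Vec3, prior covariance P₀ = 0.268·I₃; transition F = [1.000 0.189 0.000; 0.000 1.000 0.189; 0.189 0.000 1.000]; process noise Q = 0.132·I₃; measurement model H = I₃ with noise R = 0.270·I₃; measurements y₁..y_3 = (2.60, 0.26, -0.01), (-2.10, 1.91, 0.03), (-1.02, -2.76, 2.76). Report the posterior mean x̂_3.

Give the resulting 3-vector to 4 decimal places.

source (fourbar_fk): coupler pose = R=[0.9043 -0.4269 0.0000; 0.4269 0.9043 0.0000; 0.0000 0.0000 1.0000], t=(-0.1482, 0.7658, 0.0000)
after S1 (invert_se3): R=[0.9043 0.4269 0.0000; -0.4269 0.9043 0.0000; 0.0000 0.0000 1.0000], t=(-0.1928, -0.7558, 0.0000)
after S2 (triangulate): (-0.2876, 1.6155, 0.9422)
after S3 (kf_track): (-0.5866, -0.6652, 1.3312)

result = (-0.5866, -0.6652, 1.3312)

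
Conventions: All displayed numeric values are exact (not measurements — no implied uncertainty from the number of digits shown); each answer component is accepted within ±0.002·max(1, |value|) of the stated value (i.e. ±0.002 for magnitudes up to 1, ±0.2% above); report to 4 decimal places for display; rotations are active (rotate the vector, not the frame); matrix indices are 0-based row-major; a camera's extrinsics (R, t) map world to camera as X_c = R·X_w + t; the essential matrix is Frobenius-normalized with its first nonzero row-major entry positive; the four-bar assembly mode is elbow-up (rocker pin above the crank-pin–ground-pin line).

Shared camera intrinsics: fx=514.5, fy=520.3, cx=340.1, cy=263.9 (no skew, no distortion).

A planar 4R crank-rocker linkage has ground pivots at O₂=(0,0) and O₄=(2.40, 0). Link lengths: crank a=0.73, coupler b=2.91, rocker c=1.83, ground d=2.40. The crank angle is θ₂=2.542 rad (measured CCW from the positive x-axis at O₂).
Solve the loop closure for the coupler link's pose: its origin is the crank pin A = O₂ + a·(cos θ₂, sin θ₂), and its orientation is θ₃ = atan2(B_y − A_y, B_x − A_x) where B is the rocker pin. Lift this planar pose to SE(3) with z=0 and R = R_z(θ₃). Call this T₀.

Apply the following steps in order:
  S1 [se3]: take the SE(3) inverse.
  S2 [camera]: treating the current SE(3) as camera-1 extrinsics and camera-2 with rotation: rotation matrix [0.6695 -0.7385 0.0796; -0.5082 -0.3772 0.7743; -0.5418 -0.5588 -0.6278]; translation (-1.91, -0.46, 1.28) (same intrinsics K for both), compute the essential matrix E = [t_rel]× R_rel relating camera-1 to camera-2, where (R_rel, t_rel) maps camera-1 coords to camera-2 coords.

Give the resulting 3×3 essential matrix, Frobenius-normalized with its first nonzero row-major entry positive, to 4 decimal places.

source (fourbar_fk): coupler pose = R=[0.8830 -0.4694 0.0000; 0.4694 0.8830 0.0000; 0.0000 0.0000 1.0000], t=(-0.6027, 0.4119, 0.0000)
after S1 (invert_se3): R=[0.8830 0.4694 0.0000; -0.4694 0.8830 0.0000; 0.0000 0.0000 1.0000], t=(0.3388, -0.6466, 0.0000)
after S2 (essential): [0.2592 0.0485 -0.2073; -0.3811 -0.4651 -0.3648; 0.4075 -0.0122 -0.4761]

matrix = [0.2592 0.0485 -0.2073; -0.3811 -0.4651 -0.3648; 0.4075 -0.0122 -0.4761]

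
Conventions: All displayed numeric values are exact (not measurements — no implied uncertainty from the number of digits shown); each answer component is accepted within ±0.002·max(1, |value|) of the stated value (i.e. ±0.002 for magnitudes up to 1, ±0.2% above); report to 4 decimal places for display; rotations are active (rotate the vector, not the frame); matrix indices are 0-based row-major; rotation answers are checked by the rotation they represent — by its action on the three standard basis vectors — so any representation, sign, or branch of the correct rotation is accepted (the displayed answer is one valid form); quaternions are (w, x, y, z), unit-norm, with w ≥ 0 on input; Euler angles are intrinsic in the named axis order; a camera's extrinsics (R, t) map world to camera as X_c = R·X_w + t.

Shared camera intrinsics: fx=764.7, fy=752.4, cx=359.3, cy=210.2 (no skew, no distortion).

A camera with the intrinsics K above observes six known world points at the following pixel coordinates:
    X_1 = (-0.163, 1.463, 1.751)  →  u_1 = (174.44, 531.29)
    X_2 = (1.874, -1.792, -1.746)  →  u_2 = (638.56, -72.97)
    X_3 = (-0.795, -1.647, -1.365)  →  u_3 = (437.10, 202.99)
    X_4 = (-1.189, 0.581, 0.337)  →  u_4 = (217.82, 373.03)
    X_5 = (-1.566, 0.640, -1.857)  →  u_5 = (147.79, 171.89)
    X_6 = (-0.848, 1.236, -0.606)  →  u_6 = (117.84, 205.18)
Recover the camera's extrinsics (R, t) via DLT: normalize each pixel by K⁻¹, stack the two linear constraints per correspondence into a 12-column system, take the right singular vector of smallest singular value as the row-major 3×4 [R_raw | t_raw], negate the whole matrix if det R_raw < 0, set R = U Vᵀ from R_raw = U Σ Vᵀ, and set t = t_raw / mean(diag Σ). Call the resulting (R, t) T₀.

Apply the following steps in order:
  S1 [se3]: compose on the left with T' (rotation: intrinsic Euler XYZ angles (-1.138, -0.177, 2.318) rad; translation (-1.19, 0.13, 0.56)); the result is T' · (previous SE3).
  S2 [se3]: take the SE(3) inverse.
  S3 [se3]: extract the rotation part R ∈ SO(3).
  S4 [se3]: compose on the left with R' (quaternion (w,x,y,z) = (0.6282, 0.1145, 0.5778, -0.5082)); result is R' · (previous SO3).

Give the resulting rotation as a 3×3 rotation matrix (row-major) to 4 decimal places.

source (pnp_recover): camera pose = R=[0.5136 -0.8106 0.2812; -0.6822 -0.1871 0.7068; -0.5204 -0.5548 -0.6491], t=(0.1400, 0.0500, 4.5001)
after S1 (compose_se3): R=[0.2407 0.7751 -0.5842; -0.0883 -0.5819 -0.8084; -0.9666 0.2462 -0.0716], t=(-2.1121, 4.1591, 2.3458)
after S2 (invert_se3): R=[0.2407 -0.0883 -0.9666; 0.7751 -0.5819 0.2462; -0.5842 -0.8084 -0.0716], t=(3.1431, 3.4798, 2.2964)
after S3 (rot_of_se3): [0.2407 -0.0883 -0.9666; 0.7751 -0.5819 0.2462; -0.5842 -0.8084 -0.0716]
after S4 (compose_so3): [0.1970 -0.9252 0.3244; 0.6597 0.3698 0.6542; -0.7253 0.0851 0.6832]

rotation (matrix) = ((0.1970, -0.9252, 0.3244), (0.6597, 0.3698, 0.6542), (-0.7253, 0.0851, 0.6832))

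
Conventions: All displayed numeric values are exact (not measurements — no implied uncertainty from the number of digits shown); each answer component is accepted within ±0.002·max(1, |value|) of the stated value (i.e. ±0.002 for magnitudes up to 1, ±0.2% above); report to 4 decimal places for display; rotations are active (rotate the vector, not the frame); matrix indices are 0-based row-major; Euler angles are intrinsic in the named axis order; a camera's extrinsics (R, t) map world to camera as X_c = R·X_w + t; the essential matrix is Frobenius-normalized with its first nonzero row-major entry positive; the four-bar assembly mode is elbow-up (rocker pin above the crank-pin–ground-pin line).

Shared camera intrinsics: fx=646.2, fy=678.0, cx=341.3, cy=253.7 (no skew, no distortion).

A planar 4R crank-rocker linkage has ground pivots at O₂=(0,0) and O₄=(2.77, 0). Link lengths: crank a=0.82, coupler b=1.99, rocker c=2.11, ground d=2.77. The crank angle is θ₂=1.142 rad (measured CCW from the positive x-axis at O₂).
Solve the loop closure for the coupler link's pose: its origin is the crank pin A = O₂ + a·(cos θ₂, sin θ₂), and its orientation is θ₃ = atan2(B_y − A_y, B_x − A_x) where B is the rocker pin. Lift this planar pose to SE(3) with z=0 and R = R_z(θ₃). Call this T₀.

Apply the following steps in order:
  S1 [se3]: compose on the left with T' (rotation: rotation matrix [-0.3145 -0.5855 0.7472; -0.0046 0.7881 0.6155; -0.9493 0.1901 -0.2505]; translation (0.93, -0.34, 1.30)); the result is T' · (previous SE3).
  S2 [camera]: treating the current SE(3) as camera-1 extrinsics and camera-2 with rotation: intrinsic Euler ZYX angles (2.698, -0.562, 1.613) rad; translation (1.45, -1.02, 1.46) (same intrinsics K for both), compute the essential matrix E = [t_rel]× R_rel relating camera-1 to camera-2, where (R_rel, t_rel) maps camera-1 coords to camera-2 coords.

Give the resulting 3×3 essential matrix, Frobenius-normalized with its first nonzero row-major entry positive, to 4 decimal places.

source (fourbar_fk): coupler pose = R=[0.8008 -0.5989 0.0000; 0.5989 0.8008 0.0000; 0.0000 0.0000 1.0000], t=(0.3409, 0.7458, 0.0000)
after S1 (compose_se3): R=[-0.6025 -0.2805 0.7472; 0.4683 0.6339 0.6155; -0.6463 0.7208 -0.2505], t=(0.3862, 0.2462, 1.1181)
after S2 (essential): [0.1031 0.6292 -0.2616; -0.4645 -0.0041 -0.4035; -0.2996 -0.1696 -0.1669]

matrix = [0.1031 0.6292 -0.2616; -0.4645 -0.0041 -0.4035; -0.2996 -0.1696 -0.1669]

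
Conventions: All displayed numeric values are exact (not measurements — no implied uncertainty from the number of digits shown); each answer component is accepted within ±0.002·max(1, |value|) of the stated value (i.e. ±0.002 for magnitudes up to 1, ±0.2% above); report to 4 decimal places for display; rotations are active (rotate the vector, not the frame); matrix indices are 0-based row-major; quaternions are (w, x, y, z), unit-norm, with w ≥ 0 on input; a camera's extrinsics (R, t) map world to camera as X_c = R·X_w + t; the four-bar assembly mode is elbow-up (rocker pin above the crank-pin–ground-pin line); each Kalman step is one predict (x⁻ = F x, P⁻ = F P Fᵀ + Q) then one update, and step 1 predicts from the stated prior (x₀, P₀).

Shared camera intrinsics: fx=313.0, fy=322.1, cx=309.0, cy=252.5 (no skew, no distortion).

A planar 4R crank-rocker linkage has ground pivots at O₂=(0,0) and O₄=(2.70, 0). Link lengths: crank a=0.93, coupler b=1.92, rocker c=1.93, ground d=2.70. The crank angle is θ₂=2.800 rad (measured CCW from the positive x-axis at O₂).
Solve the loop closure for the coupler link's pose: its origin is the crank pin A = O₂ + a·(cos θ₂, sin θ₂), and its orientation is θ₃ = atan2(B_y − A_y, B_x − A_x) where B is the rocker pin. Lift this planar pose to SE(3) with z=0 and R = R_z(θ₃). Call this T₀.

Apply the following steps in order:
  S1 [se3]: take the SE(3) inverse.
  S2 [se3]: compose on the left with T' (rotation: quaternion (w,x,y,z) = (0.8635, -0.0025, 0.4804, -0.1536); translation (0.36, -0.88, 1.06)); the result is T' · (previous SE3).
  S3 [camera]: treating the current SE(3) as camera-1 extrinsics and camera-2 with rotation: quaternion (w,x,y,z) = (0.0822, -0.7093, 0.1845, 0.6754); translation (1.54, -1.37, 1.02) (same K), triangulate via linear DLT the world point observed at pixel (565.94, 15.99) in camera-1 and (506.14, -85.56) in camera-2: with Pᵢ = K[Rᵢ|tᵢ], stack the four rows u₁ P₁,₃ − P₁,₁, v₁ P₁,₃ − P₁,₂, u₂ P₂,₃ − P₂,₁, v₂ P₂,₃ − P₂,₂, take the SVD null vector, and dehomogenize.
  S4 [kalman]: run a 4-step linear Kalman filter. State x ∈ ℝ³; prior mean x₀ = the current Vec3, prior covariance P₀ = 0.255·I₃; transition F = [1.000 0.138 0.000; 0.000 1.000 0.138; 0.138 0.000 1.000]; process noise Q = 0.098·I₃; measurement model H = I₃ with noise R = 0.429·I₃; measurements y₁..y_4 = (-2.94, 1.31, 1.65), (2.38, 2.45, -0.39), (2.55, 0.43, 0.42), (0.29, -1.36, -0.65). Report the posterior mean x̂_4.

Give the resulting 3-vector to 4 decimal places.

source (fourbar_fk): coupler pose = R=[0.9600 -0.2801 0.0000; 0.2801 0.9600 0.0000; 0.0000 0.0000 1.0000], t=(-0.8763, 0.3115, 0.0000)
after S1 (invert_se3): R=[0.9600 0.2801 0.0000; -0.2801 0.9600 0.0000; 0.0000 0.0000 1.0000], t=(0.7539, -0.5445, 0.0000)
after S2 (compose_se3): R=[0.3980 0.3899 0.8304; -0.5238 0.8397 -0.1433; -0.7532 -0.3780 0.5384], t=(0.5873, -1.6006, 0.5178)
after S3 (triangulate): (-0.7170, 0.7489, 0.1083)
after S4 (kf_track): (0.8167, 0.2483, -0.0435)

result = (0.8167, 0.2483, -0.0435)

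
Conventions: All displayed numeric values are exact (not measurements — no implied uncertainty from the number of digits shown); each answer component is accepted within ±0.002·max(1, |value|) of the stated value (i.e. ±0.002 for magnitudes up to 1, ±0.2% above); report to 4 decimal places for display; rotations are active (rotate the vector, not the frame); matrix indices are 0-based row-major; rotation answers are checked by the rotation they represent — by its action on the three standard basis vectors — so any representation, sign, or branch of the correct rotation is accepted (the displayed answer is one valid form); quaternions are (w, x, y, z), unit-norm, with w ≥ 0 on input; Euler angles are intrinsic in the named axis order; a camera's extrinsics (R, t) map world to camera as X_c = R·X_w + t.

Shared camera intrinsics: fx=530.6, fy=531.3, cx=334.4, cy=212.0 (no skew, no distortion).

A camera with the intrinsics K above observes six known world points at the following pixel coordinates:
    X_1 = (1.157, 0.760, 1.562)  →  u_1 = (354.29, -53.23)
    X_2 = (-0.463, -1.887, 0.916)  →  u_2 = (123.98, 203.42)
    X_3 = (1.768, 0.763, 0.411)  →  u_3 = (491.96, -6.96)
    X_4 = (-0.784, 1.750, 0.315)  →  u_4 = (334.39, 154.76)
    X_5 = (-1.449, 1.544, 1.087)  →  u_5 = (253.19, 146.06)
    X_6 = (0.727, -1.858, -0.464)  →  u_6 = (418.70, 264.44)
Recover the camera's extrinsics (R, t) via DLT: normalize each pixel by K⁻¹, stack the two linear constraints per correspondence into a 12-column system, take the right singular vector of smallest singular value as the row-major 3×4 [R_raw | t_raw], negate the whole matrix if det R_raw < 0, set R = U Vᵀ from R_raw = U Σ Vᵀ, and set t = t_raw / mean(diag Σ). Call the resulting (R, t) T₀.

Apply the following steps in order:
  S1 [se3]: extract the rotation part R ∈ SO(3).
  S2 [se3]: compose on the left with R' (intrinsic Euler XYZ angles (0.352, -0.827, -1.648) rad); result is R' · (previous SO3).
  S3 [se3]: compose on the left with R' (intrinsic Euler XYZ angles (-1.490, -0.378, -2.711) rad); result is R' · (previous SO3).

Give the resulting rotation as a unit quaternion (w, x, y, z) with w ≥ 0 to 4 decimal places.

rotation (quat) = (0.7746, -0.2102, 0.3837, -0.4567)

source (pnp_recover): camera pose = R=[0.6779 0.3041 -0.6693; -0.5712 -0.3554 -0.7399; -0.4628 0.8839 -0.0673], t=(0.2100, -0.3100, 4.7700)
after S1 (rot_of_se3): [0.6779 0.3041 -0.6693; -0.5712 -0.3554 -0.7399; -0.4628 0.8839 -0.0673]
after S2 (compose_so3): [-0.0804 -0.9062 -0.4151; -0.3273 -0.3693 0.8698; -0.9415 0.2057 -0.2669]
after S3 (compose_so3): [0.2884 0.5462 0.7865; -0.8689 0.4944 -0.0248; -0.4024 -0.6762 0.6171]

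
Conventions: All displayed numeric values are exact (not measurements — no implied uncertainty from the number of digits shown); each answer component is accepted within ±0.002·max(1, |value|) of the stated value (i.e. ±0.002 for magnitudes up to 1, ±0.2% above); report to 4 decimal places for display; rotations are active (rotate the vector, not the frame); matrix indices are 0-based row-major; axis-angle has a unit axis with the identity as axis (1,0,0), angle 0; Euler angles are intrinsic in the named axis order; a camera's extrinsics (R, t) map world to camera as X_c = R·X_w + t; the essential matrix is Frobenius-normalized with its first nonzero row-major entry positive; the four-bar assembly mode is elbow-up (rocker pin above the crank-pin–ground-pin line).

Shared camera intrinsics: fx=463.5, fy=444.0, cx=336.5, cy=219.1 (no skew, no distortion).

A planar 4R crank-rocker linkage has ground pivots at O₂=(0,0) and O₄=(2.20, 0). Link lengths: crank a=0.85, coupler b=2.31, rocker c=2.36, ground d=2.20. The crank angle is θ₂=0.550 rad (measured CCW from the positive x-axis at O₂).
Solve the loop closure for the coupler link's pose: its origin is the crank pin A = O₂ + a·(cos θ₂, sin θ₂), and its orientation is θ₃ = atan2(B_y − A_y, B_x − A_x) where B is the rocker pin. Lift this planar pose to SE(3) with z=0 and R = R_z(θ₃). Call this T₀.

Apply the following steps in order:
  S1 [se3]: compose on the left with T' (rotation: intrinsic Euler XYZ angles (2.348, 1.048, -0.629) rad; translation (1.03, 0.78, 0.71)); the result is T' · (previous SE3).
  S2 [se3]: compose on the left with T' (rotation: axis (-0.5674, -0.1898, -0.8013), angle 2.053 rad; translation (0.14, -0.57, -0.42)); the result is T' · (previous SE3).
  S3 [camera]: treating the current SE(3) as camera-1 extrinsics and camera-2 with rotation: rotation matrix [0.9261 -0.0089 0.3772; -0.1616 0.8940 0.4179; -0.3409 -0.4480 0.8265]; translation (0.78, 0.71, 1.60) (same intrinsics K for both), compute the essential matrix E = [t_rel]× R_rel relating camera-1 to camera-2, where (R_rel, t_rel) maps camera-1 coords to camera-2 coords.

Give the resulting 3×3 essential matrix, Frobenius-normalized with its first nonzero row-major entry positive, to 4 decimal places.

matrix = [0.0198 -0.6516 -0.0512; 0.0449 -0.2600 0.3229; -0.0637 -0.0846 -0.6224]

source (fourbar_fk): coupler pose = R=[0.5629 -0.8265 0.0000; 0.8265 0.5629 0.0000; 0.0000 0.0000 1.0000], t=(0.7246, 0.4443, 0.0000)
after S1 (compose_se3): R=[0.4701 -0.1683 0.8664; 0.3451 -0.8685 -0.3559; 0.8124 0.4663 -0.3502], t=(1.4531, 1.3504, 1.1770)
after S2 (compose_se3): R=[0.7069 -0.5228 -0.4765; 0.1878 0.7881 -0.5862; 0.6820 0.3249 0.6553], t=(1.9077, -1.0739, 0.9735)
after S3 (essential): [0.0198 -0.6516 -0.0512; 0.0449 -0.2600 0.3229; -0.0637 -0.0846 -0.6224]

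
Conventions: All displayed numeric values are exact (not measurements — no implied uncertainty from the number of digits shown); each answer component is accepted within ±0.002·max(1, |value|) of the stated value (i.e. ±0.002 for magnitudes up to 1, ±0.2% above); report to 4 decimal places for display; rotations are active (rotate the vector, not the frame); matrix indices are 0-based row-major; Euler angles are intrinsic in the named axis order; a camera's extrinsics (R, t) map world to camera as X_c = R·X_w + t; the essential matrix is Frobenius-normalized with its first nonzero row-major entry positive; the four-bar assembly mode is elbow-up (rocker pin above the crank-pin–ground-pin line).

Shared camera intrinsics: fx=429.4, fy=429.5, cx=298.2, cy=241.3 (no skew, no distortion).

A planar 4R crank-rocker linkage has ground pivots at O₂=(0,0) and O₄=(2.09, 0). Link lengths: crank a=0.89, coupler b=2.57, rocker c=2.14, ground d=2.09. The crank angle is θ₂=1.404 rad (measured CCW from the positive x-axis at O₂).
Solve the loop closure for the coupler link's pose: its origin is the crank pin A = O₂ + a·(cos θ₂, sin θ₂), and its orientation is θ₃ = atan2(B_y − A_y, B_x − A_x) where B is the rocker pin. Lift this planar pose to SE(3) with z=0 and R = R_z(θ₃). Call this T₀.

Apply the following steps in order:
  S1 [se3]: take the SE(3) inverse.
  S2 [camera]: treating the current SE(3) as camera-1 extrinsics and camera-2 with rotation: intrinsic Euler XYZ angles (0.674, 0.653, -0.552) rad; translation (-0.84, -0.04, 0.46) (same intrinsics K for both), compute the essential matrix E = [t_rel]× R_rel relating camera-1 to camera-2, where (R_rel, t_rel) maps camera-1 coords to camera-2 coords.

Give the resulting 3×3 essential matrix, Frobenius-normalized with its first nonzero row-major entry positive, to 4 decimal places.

source (fourbar_fk): coupler pose = R=[0.8759 -0.4825 0.0000; 0.4825 0.8759 0.0000; 0.0000 0.0000 1.0000], t=(0.1478, 0.8776, 0.0000)
after S1 (invert_se3): R=[0.8759 0.4825 0.0000; -0.4825 0.8759 0.0000; 0.0000 0.0000 1.0000], t=(-0.5529, -0.6975, 0.0000)
after S2 (essential): [0.3967 0.0393 -0.5204; -0.2031 -0.1755 -0.4225; 0.4866 0.2310 0.1720]

matrix = [0.3967 0.0393 -0.5204; -0.2031 -0.1755 -0.4225; 0.4866 0.2310 0.1720]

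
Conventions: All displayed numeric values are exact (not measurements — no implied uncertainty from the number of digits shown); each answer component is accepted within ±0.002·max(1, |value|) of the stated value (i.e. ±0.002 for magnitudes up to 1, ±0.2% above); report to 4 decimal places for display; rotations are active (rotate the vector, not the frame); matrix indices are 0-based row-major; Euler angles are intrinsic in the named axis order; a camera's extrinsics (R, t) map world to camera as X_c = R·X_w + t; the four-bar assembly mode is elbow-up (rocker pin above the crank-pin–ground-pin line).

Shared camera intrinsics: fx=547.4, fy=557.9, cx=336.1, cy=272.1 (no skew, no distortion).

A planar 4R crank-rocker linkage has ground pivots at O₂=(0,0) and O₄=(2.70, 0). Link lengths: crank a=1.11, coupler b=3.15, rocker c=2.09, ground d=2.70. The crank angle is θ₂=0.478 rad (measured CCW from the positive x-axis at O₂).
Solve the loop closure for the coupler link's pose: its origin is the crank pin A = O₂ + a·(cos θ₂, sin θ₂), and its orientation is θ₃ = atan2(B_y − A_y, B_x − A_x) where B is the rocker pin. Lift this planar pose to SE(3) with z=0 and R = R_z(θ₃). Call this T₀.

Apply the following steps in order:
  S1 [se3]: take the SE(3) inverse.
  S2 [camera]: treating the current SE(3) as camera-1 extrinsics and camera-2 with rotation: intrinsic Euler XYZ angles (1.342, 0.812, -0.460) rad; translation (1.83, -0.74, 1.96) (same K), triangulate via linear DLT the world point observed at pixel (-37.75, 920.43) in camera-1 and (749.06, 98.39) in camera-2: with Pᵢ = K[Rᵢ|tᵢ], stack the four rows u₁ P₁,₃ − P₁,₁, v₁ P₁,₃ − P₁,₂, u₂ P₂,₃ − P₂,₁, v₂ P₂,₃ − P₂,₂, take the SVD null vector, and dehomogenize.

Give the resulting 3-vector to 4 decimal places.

source (fourbar_fk): coupler pose = R=[0.9242 -0.3818 0.0000; 0.3818 0.9242 0.0000; 0.0000 0.0000 1.0000], t=(0.9856, 0.5106, 0.0000)
after S1 (invert_se3): R=[0.9242 0.3818 0.0000; -0.3818 0.9242 0.0000; 0.0000 0.0000 1.0000], t=(-1.1059, -0.0956, 0.0000)
after S2 (triangulate): (-0.7491, 1.8231, 1.6138)

result = (-0.7491, 1.8231, 1.6138)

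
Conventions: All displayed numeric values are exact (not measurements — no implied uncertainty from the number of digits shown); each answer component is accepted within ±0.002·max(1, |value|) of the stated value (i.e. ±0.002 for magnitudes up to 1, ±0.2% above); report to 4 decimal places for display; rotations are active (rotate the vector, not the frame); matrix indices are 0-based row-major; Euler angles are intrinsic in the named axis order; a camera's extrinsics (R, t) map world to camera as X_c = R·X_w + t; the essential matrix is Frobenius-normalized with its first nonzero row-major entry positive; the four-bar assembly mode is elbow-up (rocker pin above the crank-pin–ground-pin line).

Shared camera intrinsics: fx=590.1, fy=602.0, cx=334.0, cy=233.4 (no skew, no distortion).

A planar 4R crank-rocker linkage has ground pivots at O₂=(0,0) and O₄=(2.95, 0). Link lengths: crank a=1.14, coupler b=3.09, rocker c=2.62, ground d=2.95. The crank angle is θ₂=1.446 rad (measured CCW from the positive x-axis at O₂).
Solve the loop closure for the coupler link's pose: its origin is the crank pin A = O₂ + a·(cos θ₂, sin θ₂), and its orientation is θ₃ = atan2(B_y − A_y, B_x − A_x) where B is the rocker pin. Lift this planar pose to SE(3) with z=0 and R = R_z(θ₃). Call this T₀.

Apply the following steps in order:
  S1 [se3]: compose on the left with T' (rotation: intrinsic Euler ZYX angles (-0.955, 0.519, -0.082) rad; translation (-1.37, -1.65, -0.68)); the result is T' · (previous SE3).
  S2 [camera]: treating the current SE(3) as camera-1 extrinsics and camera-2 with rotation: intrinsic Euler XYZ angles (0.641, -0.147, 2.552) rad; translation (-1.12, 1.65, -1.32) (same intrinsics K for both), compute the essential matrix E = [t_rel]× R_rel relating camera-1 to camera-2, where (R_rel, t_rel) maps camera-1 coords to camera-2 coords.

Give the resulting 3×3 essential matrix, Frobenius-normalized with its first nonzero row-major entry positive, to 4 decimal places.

source (fourbar_fk): coupler pose = R=[0.8766 -0.4812 0.0000; 0.4812 0.8766 0.0000; 0.0000 0.0000 1.0000], t=(0.1419, 1.1311, 0.0000)
after S1 (compose_se3): R=[0.8199 0.4512 0.3524; -0.3284 0.8748 -0.3562; -0.4690 0.1763 0.8654], t=(-0.4051, -1.0619, -0.8308)
after S2 (essential): [0.0077 0.3566 0.3967; -0.6091 0.3124 -0.1369; -0.1387 -0.2499 -0.3828]

matrix = [0.0077 0.3566 0.3967; -0.6091 0.3124 -0.1369; -0.1387 -0.2499 -0.3828]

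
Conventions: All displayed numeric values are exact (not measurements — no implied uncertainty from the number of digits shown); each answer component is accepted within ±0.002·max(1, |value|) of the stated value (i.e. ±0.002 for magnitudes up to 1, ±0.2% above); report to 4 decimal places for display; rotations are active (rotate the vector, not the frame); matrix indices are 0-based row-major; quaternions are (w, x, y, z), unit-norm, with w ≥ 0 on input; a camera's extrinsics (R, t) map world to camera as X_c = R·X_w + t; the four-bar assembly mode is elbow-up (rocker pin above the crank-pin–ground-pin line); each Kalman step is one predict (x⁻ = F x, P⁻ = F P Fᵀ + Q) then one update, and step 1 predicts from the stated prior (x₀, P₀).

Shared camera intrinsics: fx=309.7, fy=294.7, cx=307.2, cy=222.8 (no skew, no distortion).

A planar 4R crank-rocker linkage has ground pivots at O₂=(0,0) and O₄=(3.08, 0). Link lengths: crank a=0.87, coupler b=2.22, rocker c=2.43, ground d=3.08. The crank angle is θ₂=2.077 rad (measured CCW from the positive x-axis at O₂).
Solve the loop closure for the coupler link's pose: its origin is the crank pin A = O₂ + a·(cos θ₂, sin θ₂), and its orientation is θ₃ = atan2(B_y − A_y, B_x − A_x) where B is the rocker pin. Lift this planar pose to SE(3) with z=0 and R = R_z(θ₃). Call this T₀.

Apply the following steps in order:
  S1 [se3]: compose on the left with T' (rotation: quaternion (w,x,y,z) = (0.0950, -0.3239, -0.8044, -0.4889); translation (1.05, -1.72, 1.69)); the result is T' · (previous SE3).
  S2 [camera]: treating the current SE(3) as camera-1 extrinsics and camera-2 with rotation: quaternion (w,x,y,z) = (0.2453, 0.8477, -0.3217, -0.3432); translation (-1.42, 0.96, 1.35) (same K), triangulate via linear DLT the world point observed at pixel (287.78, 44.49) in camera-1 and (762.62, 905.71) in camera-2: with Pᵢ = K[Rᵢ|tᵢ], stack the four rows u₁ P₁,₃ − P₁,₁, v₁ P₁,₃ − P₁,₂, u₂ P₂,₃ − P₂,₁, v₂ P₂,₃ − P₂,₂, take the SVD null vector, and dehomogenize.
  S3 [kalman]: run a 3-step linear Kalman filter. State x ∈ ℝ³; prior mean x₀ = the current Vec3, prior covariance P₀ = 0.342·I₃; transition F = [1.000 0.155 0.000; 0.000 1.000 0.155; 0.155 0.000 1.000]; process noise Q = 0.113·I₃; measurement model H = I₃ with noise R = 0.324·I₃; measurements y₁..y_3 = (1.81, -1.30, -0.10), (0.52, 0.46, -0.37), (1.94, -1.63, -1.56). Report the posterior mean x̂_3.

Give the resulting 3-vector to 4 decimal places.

result = (1.3110, -1.0818, -0.7442)

source (fourbar_fk): coupler pose = R=[0.8702 -0.4927 0.0000; 0.4927 0.8702 0.0000; 0.0000 0.0000 1.0000], t=(-0.4218, 0.7609, 0.0000)
after S1 (compose_se3): R=[-0.3694 0.9147 0.1639; 0.5264 0.0606 0.8481; 0.7658 0.3995 -0.5039], t=(1.8429, -1.6631, 2.0436)
after S2 (triangulate): (1.4465, -1.4564, -1.0396)
after S3 (kf_track): (1.3110, -1.0818, -0.7442)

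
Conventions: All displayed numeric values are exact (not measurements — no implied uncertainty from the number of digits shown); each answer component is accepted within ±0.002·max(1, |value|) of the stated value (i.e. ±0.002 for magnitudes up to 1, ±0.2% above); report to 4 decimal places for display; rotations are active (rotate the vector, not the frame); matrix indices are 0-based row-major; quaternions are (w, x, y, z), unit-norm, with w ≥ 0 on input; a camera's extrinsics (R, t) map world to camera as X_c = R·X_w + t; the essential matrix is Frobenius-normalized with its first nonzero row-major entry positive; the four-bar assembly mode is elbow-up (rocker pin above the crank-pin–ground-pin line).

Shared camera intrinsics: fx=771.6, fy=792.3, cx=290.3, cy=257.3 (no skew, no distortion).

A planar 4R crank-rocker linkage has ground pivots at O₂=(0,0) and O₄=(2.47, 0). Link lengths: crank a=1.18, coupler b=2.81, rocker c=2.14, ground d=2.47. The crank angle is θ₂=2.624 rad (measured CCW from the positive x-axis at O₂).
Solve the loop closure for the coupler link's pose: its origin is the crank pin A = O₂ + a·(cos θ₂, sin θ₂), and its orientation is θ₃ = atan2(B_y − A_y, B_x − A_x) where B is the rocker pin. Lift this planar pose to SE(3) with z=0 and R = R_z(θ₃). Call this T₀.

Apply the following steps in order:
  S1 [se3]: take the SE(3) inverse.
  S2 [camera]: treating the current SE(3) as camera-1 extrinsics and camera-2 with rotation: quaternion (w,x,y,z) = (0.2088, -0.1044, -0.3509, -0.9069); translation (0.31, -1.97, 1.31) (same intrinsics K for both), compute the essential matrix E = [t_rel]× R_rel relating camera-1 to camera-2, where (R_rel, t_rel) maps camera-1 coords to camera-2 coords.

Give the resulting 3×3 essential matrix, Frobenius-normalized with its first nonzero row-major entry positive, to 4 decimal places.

matrix = [0.1020 0.0414 0.5930; 0.4000 -0.1287 0.2563; 0.5082 -0.2477 -0.2728]

source (fourbar_fk): coupler pose = R=[0.8857 -0.4643 0.0000; 0.4643 0.8857 0.0000; 0.0000 0.0000 1.0000], t=(-1.0254, 0.5839, 0.0000)
after S1 (invert_se3): R=[0.8857 0.4643 0.0000; -0.4643 0.8857 0.0000; 0.0000 0.0000 1.0000], t=(0.6372, -0.9932, 0.0000)
after S2 (essential): [0.1020 0.0414 0.5930; 0.4000 -0.1287 0.2563; 0.5082 -0.2477 -0.2728]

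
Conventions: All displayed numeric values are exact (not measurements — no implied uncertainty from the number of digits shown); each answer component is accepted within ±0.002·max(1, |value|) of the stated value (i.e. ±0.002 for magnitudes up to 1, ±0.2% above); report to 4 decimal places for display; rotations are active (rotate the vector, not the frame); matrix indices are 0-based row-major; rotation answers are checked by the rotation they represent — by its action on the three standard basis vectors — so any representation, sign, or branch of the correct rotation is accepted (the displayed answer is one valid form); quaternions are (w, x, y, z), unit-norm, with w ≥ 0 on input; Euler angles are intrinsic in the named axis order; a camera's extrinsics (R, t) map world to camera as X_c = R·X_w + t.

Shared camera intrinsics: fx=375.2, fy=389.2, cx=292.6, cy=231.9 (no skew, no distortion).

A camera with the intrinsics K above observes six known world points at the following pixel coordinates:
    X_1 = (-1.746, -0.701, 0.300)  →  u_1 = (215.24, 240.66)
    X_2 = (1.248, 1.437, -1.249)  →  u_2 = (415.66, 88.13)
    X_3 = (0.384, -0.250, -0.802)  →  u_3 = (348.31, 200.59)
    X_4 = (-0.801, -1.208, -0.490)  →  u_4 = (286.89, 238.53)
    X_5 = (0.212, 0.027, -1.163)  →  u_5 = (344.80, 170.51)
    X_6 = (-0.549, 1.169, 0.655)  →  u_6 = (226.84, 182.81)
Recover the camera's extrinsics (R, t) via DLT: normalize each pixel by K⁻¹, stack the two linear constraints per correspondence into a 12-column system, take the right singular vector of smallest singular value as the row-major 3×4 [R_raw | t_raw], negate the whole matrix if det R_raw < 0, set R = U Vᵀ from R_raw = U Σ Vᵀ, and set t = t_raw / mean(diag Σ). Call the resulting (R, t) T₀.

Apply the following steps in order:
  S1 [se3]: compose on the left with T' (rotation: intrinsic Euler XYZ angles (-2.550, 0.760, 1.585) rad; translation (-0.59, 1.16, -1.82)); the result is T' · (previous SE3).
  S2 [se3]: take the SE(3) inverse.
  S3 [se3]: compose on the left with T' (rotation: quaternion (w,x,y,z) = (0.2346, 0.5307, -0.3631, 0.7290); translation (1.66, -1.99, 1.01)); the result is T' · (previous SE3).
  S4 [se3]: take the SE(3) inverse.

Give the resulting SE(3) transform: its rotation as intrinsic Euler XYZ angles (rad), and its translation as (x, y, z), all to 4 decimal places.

rotation (euler_xyz) = (2.3510, -0.6118, -2.0538), translation = (6.0350, 2.3892, -5.2482)

source (pnp_recover): camera pose = R=[0.8842 -0.1819 -0.4302; 0.2121 -0.6641 0.7169; -0.4161 -0.7251 -0.5487], t=(0.1699, -0.1599, 5.5985)
after S1 (compose_se3): R=[-0.4495 -0.0163 -0.8931; -0.8133 -0.4061 0.4167; -0.3695 0.9137 0.1693], t=(3.3811, 3.2197, -5.1943)
after S2 (invert_se3): R=[-0.4495 -0.8133 -0.3695; -0.0163 -0.4061 0.9137; -0.8931 0.4167 0.1693], t=(2.2188, 6.1087, 2.5572)
after S3 (compose_se3): R=[-0.3802 0.8125 -0.4418; 0.7250 -0.0348 -0.6879; -0.5743 -0.5819 -0.5758], t=(-1.9656, -7.9022, 1.8343)
after S4 (invert_se3): R=[-0.3802 0.7250 -0.5743; 0.8125 -0.0348 -0.5819; -0.4418 -0.6879 -0.5758], t=(6.0350, 2.3892, -5.2482)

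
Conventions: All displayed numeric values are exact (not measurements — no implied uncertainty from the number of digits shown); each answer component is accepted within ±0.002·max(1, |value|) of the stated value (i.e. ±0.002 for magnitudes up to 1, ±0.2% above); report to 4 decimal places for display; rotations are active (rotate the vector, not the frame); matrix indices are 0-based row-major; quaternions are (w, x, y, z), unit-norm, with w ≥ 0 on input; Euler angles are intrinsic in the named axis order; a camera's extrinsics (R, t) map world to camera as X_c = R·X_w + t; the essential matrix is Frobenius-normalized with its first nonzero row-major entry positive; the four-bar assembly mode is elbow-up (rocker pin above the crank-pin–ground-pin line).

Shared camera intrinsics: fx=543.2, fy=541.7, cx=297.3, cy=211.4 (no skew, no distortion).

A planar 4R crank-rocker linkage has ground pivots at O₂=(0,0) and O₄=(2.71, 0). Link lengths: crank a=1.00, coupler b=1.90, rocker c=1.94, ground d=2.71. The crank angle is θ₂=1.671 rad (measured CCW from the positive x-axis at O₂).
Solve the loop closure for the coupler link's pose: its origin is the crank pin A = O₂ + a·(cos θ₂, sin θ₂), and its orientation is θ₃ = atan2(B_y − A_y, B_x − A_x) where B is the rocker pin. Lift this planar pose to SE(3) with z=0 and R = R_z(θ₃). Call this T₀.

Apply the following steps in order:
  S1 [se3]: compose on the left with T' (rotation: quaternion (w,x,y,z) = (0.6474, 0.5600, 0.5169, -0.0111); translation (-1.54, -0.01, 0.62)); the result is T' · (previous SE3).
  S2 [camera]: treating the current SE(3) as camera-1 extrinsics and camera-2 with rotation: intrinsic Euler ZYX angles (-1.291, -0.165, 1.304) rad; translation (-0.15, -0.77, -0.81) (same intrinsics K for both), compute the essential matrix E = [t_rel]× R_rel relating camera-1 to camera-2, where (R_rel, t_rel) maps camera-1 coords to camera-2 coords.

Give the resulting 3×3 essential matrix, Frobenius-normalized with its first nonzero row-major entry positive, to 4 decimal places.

source (fourbar_fk): coupler pose = R=[0.9393 -0.3431 0.0000; 0.3431 0.9393 0.0000; 0.0000 0.0000 1.0000], t=(-0.1000, 0.9950, 0.0000)
after S1 (compose_se3): R=[0.6407 0.3976 0.6568; 0.6581 0.1563 -0.7365; -0.3955 0.9042 -0.1615], t=(-0.9963, 0.3042, 1.3982)
after S2 (essential): [0.5800 0.1718 0.2266; -0.3029 0.2699 -0.1422; 0.0100 -0.6291 0.0458]

matrix = [0.5800 0.1718 0.2266; -0.3029 0.2699 -0.1422; 0.0100 -0.6291 0.0458]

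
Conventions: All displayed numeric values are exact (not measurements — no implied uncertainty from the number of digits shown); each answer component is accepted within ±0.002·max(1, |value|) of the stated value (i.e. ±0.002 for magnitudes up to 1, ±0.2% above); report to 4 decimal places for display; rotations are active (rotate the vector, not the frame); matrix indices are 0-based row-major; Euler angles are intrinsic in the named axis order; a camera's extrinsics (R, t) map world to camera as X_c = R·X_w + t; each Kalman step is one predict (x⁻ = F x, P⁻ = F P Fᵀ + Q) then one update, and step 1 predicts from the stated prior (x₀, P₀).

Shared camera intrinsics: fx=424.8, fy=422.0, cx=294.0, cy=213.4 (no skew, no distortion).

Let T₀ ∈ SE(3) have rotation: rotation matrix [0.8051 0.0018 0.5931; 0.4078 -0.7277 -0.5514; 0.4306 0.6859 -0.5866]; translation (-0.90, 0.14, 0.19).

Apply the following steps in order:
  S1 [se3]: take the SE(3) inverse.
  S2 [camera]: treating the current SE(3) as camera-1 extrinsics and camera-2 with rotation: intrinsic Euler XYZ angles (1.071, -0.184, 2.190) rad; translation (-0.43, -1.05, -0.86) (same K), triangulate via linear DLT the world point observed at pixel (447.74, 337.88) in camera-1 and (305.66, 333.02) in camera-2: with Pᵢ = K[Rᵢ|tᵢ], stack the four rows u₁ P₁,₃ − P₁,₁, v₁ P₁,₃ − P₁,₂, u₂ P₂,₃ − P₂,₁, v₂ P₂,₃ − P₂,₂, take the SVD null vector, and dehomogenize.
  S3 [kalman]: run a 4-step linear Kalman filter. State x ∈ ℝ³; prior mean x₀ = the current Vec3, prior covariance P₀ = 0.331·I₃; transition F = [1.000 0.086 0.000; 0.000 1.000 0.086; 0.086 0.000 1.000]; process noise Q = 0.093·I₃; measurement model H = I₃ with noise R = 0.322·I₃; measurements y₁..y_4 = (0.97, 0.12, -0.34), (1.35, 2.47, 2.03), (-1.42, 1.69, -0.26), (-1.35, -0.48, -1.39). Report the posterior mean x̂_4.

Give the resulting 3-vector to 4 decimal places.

result = (-0.4757, 0.4414, -0.3904)

after S1 (invert_se3): R=[0.8051 0.4078 0.4306; 0.0018 -0.7277 0.6859; 0.5931 -0.5514 -0.5866], t=(0.5857, -0.0268, 0.7225)
after S2 (triangulate): (1.4293, -1.4878, -0.4113)
after S3 (kf_track): (-0.4757, 0.4414, -0.3904)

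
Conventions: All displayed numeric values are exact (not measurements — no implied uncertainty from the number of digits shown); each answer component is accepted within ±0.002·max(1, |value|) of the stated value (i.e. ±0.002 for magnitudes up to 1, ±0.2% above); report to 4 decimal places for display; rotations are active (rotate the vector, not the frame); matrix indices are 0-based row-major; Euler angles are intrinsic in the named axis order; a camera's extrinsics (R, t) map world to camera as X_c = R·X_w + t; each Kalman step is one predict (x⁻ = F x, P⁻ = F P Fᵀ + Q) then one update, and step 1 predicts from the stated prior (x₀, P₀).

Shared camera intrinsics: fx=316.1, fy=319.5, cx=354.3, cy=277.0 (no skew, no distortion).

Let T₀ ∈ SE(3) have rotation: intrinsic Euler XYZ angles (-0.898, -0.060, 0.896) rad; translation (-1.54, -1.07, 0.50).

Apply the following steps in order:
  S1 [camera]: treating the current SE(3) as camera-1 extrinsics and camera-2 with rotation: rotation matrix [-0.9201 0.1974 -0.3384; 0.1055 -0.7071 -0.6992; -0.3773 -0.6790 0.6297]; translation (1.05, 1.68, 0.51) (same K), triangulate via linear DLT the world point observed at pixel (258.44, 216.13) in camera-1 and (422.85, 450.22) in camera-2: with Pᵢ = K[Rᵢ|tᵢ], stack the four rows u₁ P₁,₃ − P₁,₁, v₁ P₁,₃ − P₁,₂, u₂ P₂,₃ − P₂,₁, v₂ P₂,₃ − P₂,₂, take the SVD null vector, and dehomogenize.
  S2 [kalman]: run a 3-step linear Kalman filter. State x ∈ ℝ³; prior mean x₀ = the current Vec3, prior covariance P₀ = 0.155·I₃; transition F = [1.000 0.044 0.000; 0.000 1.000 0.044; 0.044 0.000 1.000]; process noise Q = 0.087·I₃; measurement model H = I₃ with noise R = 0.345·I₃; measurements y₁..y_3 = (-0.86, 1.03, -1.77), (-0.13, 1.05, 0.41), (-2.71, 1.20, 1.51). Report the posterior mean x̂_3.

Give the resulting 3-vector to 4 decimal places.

after S1 (triangulate): (-0.4384, -1.4585, 1.6931)
after S2 (kf_track): (-1.3116, 0.5835, 0.7686)

result = (-1.3116, 0.5835, 0.7686)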